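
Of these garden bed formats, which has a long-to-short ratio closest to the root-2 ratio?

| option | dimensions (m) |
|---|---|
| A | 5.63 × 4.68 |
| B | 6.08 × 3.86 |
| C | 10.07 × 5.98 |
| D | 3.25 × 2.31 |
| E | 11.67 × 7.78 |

D

Target root-2 ≈ 1.414.
A: 1.203 (Δ0.211)  B: 1.575 (Δ0.161)  C: 1.684 (Δ0.270)  D: 1.407 (Δ0.007)  E: 1.500 (Δ0.086)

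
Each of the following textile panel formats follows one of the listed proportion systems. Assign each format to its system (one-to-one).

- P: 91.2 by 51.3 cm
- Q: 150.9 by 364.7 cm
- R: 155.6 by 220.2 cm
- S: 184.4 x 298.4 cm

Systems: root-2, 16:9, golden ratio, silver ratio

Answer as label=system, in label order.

P=16:9, Q=silver ratio, R=root-2, S=golden ratio

Ratios: P ≈ 1.778; Q ≈ 2.417; R ≈ 1.415; S ≈ 1.618.
Targets: root-2 ≈ 1.414; 16:9 ≈ 1.778; golden ratio ≈ 1.618; silver ratio ≈ 2.414.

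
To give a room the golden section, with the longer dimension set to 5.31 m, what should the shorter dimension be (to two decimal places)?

golden ratio ≈ 1.61803.
Shorter side = 5.31 ÷ 1.61803 ≈ 3.2818 → 3.28 m.

3.28 m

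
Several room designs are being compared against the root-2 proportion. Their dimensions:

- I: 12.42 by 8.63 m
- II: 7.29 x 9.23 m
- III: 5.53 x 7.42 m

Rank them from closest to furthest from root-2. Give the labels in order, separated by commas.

Ratios: I = 12.42 / 8.63 ≈ 1.439; II = 9.23 / 7.29 ≈ 1.266; III = 7.42 / 5.53 ≈ 1.342.
|Δ from 1.414|: I 0.025; II 0.148; III 0.072.

I, III, II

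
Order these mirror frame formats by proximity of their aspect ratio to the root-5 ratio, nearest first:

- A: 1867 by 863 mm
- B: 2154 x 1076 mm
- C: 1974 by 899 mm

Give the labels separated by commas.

Ratios: A = 1867 / 863 ≈ 2.163; B = 2154 / 1076 ≈ 2.002; C = 1974 / 899 ≈ 2.196.
|Δ from 2.236|: A 0.073; B 0.234; C 0.040.

C, A, B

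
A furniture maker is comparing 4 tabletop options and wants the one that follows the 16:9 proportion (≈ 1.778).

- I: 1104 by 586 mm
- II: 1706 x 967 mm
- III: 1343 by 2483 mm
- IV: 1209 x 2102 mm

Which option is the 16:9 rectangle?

Ratios (long/short): I ≈ 1.884; II ≈ 1.764; III ≈ 1.849; IV ≈ 1.739.
16:9 ≈ 1.778; option II is nearest (Δ 0.014).

II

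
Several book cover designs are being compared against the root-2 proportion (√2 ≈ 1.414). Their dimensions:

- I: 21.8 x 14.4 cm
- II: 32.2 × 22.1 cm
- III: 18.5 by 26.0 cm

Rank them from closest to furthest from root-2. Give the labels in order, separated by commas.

III, II, I

Ratios: I = 21.8 / 14.4 ≈ 1.514; II = 32.2 / 22.1 ≈ 1.457; III = 26.0 / 18.5 ≈ 1.405.
|Δ from 1.414|: I 0.100; II 0.043; III 0.009.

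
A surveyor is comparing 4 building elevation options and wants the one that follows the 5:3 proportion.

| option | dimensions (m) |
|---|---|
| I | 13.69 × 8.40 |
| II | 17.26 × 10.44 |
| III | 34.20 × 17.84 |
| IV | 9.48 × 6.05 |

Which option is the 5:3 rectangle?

Ratios (long/short): I ≈ 1.630; II ≈ 1.653; III ≈ 1.917; IV ≈ 1.567.
5:3 ≈ 1.667; option II is nearest (Δ 0.014).

II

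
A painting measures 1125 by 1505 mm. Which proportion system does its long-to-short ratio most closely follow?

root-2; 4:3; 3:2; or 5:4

4:3

Ratio = 1505 / 1125 ≈ 1.338.
Distances: root-2 1.414 (Δ 0.076); 4:3 1.333 (Δ 0.005); 3:2 1.500 (Δ 0.162); 5:4 1.250 (Δ 0.088).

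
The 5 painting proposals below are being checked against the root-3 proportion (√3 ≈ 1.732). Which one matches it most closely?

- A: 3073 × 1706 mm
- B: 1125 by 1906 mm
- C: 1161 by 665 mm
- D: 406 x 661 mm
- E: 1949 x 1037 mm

Ratios (long/short): A ≈ 1.801; B ≈ 1.694; C ≈ 1.746; D ≈ 1.628; E ≈ 1.879.
root-3 ≈ 1.732; option C is nearest (Δ 0.014).

C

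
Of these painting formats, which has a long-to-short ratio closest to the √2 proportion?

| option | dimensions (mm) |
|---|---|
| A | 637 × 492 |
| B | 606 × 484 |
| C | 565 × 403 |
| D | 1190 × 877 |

C

Ratios (long/short): A ≈ 1.295; B ≈ 1.252; C ≈ 1.402; D ≈ 1.357.
root-2 ≈ 1.414; option C is nearest (Δ 0.012).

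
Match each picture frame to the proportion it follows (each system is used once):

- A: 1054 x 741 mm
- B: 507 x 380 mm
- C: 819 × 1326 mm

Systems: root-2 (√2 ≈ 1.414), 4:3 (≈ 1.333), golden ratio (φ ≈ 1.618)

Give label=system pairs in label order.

A=root-2, B=4:3, C=golden ratio

A = 1054/741 ≈ 1.422 → root-2 (1.414)
B = 507/380 ≈ 1.334 → 4:3 (1.333)
C = 1326/819 ≈ 1.619 → golden ratio (1.618)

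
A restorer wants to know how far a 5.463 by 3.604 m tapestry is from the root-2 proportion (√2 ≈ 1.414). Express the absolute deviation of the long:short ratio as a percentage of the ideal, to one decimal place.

7.2%

Ratio = 5.463 / 3.604 ≈ 1.5158.
Ideal root-2 ≈ 1.4142. |1.5158 − 1.4142| / 1.4142 ≈ 7.18% → 7.2%.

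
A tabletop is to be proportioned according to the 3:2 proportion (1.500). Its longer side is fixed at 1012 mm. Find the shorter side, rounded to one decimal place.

3:2 = 1.50000.
Shorter side = 1012 ÷ 1.50000 ≈ 674.667 → 674.7 mm.

674.7 mm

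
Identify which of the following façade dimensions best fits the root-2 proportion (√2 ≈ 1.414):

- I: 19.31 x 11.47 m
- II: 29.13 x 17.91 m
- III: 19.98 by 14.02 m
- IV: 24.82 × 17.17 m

Target root-2 ≈ 1.414.
I: 1.684 (Δ0.270)  II: 1.626 (Δ0.212)  III: 1.425 (Δ0.011)  IV: 1.446 (Δ0.032)

III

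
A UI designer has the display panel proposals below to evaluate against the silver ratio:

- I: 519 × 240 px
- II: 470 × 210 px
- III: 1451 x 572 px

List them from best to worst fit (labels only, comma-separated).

III, II, I

I: 519/240 ≈ 2.163 → |2.163 − 2.414| = 0.251
II: 470/210 ≈ 2.238 → |2.238 − 2.414| = 0.176
III: 1451/572 ≈ 2.537 → |2.537 − 2.414| = 0.123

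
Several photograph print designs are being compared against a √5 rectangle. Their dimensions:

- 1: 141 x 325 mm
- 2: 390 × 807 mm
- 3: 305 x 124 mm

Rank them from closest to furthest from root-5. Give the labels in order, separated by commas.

1, 2, 3

Ratios: 1 = 325 / 141 ≈ 2.305; 2 = 807 / 390 ≈ 2.069; 3 = 305 / 124 ≈ 2.460.
|Δ from 2.236|: 1 0.069; 2 0.167; 3 0.224.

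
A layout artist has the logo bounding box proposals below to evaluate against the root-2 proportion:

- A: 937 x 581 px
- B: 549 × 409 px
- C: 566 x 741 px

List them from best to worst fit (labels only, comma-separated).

A: 937/581 ≈ 1.613 → |1.613 − 1.414| = 0.199
B: 549/409 ≈ 1.342 → |1.342 − 1.414| = 0.072
C: 741/566 ≈ 1.309 → |1.309 − 1.414| = 0.105

B, C, A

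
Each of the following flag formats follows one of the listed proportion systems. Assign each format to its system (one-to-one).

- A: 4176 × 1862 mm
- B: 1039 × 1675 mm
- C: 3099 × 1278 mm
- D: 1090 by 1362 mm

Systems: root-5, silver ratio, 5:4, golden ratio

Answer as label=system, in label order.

Ratios: A ≈ 2.243; B ≈ 1.612; C ≈ 2.425; D ≈ 1.250.
Targets: root-5 ≈ 2.236; silver ratio ≈ 2.414; 5:4 ≈ 1.250; golden ratio ≈ 1.618.

A=root-5, B=golden ratio, C=silver ratio, D=5:4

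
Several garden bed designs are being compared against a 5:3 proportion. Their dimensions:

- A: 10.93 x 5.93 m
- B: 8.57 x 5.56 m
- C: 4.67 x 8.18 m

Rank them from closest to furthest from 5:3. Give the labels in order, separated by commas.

Ratios: A = 10.93 / 5.93 ≈ 1.843; B = 8.57 / 5.56 ≈ 1.541; C = 8.18 / 4.67 ≈ 1.752.
|Δ from 1.667|: A 0.176; B 0.126; C 0.085.

C, B, A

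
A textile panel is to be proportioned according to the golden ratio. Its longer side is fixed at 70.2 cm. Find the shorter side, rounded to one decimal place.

43.4 cm

golden ratio ≈ 1.61803.
Shorter side = 70.2 ÷ 1.61803 ≈ 43.386 → 43.4 cm.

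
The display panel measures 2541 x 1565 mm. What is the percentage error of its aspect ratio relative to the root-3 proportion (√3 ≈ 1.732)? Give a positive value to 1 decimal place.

6.3%

Ratio = 2541 / 1565 ≈ 1.6236.
Ideal root-3 ≈ 1.7321. |1.6236 − 1.7321| / 1.7321 ≈ 6.26% → 6.3%.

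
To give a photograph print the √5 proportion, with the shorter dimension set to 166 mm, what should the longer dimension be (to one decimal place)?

root-5 ≈ 2.23607.
Longer side = 166 × 2.23607 ≈ 371.188 → 371.2 mm.

371.2 mm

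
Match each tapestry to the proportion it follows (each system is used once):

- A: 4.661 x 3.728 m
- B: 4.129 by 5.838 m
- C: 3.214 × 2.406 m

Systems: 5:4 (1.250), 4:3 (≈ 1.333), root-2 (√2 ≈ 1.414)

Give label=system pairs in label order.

Ratios: A ≈ 1.250; B ≈ 1.414; C ≈ 1.336.
Targets: 5:4 ≈ 1.250; 4:3 ≈ 1.333; root-2 ≈ 1.414.

A=5:4, B=root-2, C=4:3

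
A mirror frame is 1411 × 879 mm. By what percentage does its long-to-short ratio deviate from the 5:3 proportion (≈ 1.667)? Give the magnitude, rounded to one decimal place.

Ratio = 1411 / 879 ≈ 1.6052.
Ideal 5:3 ≈ 1.6667. |1.6052 − 1.6667| / 1.6667 ≈ 3.69% → 3.7%.

3.7%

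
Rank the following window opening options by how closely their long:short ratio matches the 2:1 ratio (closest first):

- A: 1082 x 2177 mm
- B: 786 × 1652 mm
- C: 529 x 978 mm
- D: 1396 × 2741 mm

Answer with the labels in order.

A, D, B, C

Ratios: A = 2177 / 1082 ≈ 2.012; B = 1652 / 786 ≈ 2.102; C = 978 / 529 ≈ 1.849; D = 2741 / 1396 ≈ 1.963.
|Δ from 2.000|: A 0.012; B 0.102; C 0.151; D 0.037.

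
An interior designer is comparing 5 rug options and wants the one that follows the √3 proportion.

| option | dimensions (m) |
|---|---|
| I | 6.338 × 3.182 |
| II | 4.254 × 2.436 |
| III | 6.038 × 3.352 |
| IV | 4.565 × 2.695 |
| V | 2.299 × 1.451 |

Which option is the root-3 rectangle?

II

Target root-3 ≈ 1.732.
I: 1.992 (Δ0.260)  II: 1.746 (Δ0.014)  III: 1.801 (Δ0.069)  IV: 1.694 (Δ0.038)  V: 1.584 (Δ0.148)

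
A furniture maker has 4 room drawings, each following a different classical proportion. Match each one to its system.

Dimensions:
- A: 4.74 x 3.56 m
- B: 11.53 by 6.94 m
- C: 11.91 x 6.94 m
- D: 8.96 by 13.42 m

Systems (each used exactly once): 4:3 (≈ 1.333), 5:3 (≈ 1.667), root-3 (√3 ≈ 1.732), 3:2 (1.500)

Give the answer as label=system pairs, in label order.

A=4:3, B=5:3, C=root-3, D=3:2

A = 4.74/3.56 ≈ 1.331 → 4:3 (1.333)
B = 11.53/6.94 ≈ 1.661 → 5:3 (1.667)
C = 11.91/6.94 ≈ 1.716 → root-3 (1.732)
D = 13.42/8.96 ≈ 1.498 → 3:2 (1.500)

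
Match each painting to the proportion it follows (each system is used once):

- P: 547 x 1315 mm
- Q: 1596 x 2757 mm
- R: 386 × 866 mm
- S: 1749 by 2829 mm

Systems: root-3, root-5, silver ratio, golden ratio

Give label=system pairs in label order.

P=silver ratio, Q=root-3, R=root-5, S=golden ratio

Ratios: P ≈ 2.404; Q ≈ 1.727; R ≈ 2.244; S ≈ 1.617.
Targets: root-3 ≈ 1.732; root-5 ≈ 2.236; silver ratio ≈ 2.414; golden ratio ≈ 1.618.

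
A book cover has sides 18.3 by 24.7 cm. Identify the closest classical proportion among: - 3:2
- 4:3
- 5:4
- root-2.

24.7/18.3 ≈ 1.350. Nearest candidates are 4:3 (1.333, off by 0.017) and root-2 (1.414, off by 0.064).

4:3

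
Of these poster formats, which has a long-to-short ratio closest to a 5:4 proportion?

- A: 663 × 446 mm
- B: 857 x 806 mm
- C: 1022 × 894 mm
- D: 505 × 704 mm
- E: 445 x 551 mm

E

Target 5:4 ≈ 1.250.
A: 1.487 (Δ0.237)  B: 1.063 (Δ0.187)  C: 1.143 (Δ0.107)  D: 1.394 (Δ0.144)  E: 1.238 (Δ0.012)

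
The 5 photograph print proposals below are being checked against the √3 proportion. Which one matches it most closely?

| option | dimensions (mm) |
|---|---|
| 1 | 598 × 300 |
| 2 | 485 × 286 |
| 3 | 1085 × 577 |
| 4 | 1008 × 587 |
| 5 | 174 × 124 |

4

Ratios (long/short): 1 ≈ 1.993; 2 ≈ 1.696; 3 ≈ 1.880; 4 ≈ 1.717; 5 ≈ 1.403.
root-3 ≈ 1.732; option 4 is nearest (Δ 0.015).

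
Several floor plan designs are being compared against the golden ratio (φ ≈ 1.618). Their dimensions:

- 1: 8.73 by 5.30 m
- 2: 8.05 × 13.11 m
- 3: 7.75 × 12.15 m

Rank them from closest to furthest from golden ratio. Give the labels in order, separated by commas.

2, 1, 3

1: 8.73/5.30 ≈ 1.647 → |1.647 − 1.618| = 0.029
2: 13.11/8.05 ≈ 1.629 → |1.629 − 1.618| = 0.011
3: 12.15/7.75 ≈ 1.568 → |1.568 − 1.618| = 0.050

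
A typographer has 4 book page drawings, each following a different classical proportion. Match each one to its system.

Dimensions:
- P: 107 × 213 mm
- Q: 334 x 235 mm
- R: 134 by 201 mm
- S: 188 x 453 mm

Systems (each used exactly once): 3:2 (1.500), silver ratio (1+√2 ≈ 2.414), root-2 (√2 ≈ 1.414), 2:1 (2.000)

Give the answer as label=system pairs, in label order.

Ratios: P ≈ 1.991; Q ≈ 1.421; R ≈ 1.500; S ≈ 2.410.
Targets: 3:2 ≈ 1.500; silver ratio ≈ 2.414; root-2 ≈ 1.414; 2:1 ≈ 2.000.

P=2:1, Q=root-2, R=3:2, S=silver ratio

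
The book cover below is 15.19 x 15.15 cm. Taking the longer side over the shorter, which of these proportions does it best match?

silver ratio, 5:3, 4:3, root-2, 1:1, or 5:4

15.19/15.15 ≈ 1.003. Nearest candidates are 1:1 (1.000, off by 0.003) and 5:4 (1.250, off by 0.247).

1:1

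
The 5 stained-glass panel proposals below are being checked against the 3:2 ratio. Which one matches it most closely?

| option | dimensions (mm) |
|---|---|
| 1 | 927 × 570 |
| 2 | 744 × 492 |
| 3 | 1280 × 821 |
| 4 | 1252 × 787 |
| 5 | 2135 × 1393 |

Ratios (long/short): 1 ≈ 1.626; 2 ≈ 1.512; 3 ≈ 1.559; 4 ≈ 1.591; 5 ≈ 1.533.
3:2 ≈ 1.500; option 2 is nearest (Δ 0.012).

2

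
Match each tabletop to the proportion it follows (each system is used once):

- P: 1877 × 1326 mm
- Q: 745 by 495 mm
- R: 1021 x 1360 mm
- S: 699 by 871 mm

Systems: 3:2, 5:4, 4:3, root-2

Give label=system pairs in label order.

P=root-2, Q=3:2, R=4:3, S=5:4

Ratios: P ≈ 1.416; Q ≈ 1.505; R ≈ 1.332; S ≈ 1.246.
Targets: 3:2 ≈ 1.500; 5:4 ≈ 1.250; 4:3 ≈ 1.333; root-2 ≈ 1.414.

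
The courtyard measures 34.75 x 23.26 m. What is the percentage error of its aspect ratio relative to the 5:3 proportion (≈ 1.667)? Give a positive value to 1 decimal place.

Ratio = 34.75 / 23.26 ≈ 1.4940.
Ideal 5:3 ≈ 1.6667. |1.4940 − 1.6667| / 1.6667 ≈ 10.36% → 10.4%.

10.4%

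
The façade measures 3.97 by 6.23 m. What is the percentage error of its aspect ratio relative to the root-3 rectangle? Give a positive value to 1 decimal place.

Ratio = 6.23 / 3.97 ≈ 1.5693.
Ideal root-3 ≈ 1.7321. |1.5693 − 1.7321| / 1.7321 ≈ 9.40% → 9.4%.

9.4%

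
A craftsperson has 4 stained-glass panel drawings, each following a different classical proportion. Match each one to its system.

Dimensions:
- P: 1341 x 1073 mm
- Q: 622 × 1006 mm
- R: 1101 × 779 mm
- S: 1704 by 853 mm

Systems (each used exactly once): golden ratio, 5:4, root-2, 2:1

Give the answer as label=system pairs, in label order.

P=5:4, Q=golden ratio, R=root-2, S=2:1

Ratios: P ≈ 1.250; Q ≈ 1.617; R ≈ 1.413; S ≈ 1.998.
Targets: golden ratio ≈ 1.618; 5:4 ≈ 1.250; root-2 ≈ 1.414; 2:1 ≈ 2.000.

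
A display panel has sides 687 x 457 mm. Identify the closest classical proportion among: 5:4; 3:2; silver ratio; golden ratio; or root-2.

Ratio = 687 / 457 ≈ 1.503.
Distances: 5:4 1.250 (Δ 0.253); 3:2 1.500 (Δ 0.003); silver ratio 2.414 (Δ 0.911); golden ratio 1.618 (Δ 0.115); root-2 1.414 (Δ 0.089).

3:2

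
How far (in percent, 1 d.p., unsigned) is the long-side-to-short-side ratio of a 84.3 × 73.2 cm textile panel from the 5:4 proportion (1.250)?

Ratio = 84.3 / 73.2 ≈ 1.1516.
Ideal 5:4 = 1.2500. |1.1516 − 1.2500| / 1.2500 ≈ 7.87% → 7.9%.

7.9%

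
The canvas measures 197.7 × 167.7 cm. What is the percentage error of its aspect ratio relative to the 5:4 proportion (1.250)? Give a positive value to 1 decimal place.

5.7%

Ratio = 197.7 / 167.7 ≈ 1.1789.
Ideal 5:4 = 1.2500. |1.1789 − 1.2500| / 1.2500 ≈ 5.69% → 5.7%.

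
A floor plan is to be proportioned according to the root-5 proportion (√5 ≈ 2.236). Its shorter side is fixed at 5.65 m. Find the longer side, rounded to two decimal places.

12.63 m

root-5 ≈ 2.23607.
Longer side = 5.65 × 2.23607 ≈ 12.6338 → 12.63 m.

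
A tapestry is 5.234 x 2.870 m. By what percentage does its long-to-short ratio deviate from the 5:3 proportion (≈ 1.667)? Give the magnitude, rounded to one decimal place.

Ratio = 5.234 / 2.870 ≈ 1.8237.
Ideal 5:3 ≈ 1.6667. |1.8237 − 1.6667| / 1.6667 ≈ 9.42% → 9.4%.

9.4%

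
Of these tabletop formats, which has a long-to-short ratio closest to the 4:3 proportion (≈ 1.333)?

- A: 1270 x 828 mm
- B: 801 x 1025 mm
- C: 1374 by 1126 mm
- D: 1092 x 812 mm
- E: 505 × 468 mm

Target 4:3 ≈ 1.333.
A: 1.534 (Δ0.201)  B: 1.280 (Δ0.053)  C: 1.220 (Δ0.113)  D: 1.345 (Δ0.012)  E: 1.079 (Δ0.254)

D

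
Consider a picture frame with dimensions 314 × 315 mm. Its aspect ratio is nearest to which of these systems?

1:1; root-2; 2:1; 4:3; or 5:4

315/314 ≈ 1.003. Nearest candidates are 1:1 (1.000, off by 0.003) and 5:4 (1.250, off by 0.247).

1:1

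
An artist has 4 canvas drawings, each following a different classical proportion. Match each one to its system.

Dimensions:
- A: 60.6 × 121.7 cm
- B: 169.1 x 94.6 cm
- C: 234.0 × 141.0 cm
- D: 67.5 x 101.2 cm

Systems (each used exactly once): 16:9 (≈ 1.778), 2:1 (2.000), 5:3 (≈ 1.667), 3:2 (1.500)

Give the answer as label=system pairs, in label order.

Ratios: A ≈ 2.008; B ≈ 1.788; C ≈ 1.660; D ≈ 1.499.
Targets: 16:9 ≈ 1.778; 2:1 ≈ 2.000; 5:3 ≈ 1.667; 3:2 ≈ 1.500.

A=2:1, B=16:9, C=5:3, D=3:2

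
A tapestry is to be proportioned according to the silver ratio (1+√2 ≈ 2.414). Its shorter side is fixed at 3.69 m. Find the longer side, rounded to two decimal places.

8.91 m

silver ratio ≈ 2.41421.
Longer side = 3.69 × 2.41421 ≈ 8.9084 → 8.91 m.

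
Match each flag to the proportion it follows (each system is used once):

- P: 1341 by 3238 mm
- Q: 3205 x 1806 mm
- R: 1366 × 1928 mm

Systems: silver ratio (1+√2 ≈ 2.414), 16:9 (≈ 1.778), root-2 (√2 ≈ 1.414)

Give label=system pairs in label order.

P=silver ratio, Q=16:9, R=root-2

P = 3238/1341 ≈ 2.415 → silver ratio (2.414)
Q = 3205/1806 ≈ 1.775 → 16:9 (1.778)
R = 1928/1366 ≈ 1.411 → root-2 (1.414)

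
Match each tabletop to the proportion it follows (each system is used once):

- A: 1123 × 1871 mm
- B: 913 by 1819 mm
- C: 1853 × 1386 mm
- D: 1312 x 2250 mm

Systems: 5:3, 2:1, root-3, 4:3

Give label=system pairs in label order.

A=5:3, B=2:1, C=4:3, D=root-3

Ratios: A ≈ 1.666; B ≈ 1.992; C ≈ 1.337; D ≈ 1.715.
Targets: 5:3 ≈ 1.667; 2:1 ≈ 2.000; root-3 ≈ 1.732; 4:3 ≈ 1.333.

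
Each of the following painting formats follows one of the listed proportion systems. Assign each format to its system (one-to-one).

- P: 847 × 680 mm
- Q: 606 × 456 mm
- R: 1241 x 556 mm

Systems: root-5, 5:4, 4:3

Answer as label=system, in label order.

P = 847/680 ≈ 1.246 → 5:4 (1.250)
Q = 606/456 ≈ 1.329 → 4:3 (1.333)
R = 1241/556 ≈ 2.232 → root-5 (2.236)

P=5:4, Q=4:3, R=root-5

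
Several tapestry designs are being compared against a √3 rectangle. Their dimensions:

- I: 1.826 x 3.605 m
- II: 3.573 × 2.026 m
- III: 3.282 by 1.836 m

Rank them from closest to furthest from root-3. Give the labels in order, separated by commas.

Ratios: I = 3.605 / 1.826 ≈ 1.974; II = 3.573 / 2.026 ≈ 1.764; III = 3.282 / 1.836 ≈ 1.788.
|Δ from 1.732|: I 0.242; II 0.032; III 0.056.

II, III, I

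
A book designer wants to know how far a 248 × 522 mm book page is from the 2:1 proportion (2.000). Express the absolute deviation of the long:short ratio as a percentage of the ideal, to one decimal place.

5.2%

Ratio = 522 / 248 ≈ 2.1048.
Ideal 2:1 = 2.0000. |2.1048 − 2.0000| / 2.0000 ≈ 5.24% → 5.2%.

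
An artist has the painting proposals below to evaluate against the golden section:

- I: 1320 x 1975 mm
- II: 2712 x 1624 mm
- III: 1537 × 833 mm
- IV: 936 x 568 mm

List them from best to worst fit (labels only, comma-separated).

IV, II, I, III

Ratios: I = 1975 / 1320 ≈ 1.496; II = 2712 / 1624 ≈ 1.670; III = 1537 / 833 ≈ 1.845; IV = 936 / 568 ≈ 1.648.
|Δ from 1.618|: I 0.122; II 0.052; III 0.227; IV 0.030.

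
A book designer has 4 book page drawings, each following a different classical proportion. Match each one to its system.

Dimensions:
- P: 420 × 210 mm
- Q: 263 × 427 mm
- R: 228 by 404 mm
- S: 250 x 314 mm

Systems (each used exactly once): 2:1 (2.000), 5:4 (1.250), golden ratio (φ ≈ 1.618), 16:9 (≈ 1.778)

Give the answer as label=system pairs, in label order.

Ratios: P ≈ 2.000; Q ≈ 1.624; R ≈ 1.772; S ≈ 1.256.
Targets: 2:1 ≈ 2.000; 5:4 ≈ 1.250; golden ratio ≈ 1.618; 16:9 ≈ 1.778.

P=2:1, Q=golden ratio, R=16:9, S=5:4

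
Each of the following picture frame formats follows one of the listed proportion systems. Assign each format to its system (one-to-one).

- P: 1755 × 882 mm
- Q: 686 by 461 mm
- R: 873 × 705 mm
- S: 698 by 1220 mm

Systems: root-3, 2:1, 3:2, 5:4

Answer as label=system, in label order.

P=2:1, Q=3:2, R=5:4, S=root-3

P = 1755/882 ≈ 1.990 → 2:1 (2.000)
Q = 686/461 ≈ 1.488 → 3:2 (1.500)
R = 873/705 ≈ 1.238 → 5:4 (1.250)
S = 1220/698 ≈ 1.748 → root-3 (1.732)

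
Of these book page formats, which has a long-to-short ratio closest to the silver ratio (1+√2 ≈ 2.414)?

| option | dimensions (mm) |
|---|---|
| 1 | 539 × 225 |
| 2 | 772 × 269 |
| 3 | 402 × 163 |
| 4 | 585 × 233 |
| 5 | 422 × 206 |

1

Target silver ratio ≈ 2.414.
1: 2.396 (Δ0.018)  2: 2.870 (Δ0.456)  3: 2.466 (Δ0.052)  4: 2.511 (Δ0.097)  5: 2.049 (Δ0.365)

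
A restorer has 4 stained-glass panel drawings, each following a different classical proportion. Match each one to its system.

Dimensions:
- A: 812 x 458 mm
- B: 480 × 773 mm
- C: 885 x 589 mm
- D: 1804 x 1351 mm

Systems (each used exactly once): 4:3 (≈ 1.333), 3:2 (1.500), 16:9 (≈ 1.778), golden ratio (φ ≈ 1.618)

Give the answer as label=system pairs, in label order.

Ratios: A ≈ 1.773; B ≈ 1.610; C ≈ 1.503; D ≈ 1.335.
Targets: 4:3 ≈ 1.333; 3:2 ≈ 1.500; 16:9 ≈ 1.778; golden ratio ≈ 1.618.

A=16:9, B=golden ratio, C=3:2, D=4:3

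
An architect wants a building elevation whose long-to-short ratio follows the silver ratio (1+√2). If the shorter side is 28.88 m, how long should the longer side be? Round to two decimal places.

69.72 m

silver ratio ≈ 2.41421.
Longer side = 28.88 × 2.41421 ≈ 69.7224 → 69.72 m.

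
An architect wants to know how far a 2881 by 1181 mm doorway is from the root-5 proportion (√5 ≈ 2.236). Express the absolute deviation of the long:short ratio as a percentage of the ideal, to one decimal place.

9.1%

Ratio = 2881 / 1181 ≈ 2.4395.
Ideal root-5 ≈ 2.2361. |2.4395 − 2.2361| / 2.2361 ≈ 9.10% → 9.1%.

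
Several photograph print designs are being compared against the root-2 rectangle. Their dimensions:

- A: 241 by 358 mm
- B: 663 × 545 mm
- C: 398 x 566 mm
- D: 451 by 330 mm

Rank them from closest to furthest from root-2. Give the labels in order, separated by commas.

C, D, A, B

A: 358/241 ≈ 1.485 → |1.485 − 1.414| = 0.071
B: 663/545 ≈ 1.217 → |1.217 − 1.414| = 0.197
C: 566/398 ≈ 1.422 → |1.422 − 1.414| = 0.008
D: 451/330 ≈ 1.367 → |1.367 − 1.414| = 0.047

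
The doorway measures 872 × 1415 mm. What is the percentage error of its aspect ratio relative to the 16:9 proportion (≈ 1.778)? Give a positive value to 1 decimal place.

8.7%

Ratio = 1415 / 872 ≈ 1.6227.
Ideal 16:9 ≈ 1.7778. |1.6227 − 1.7778| / 1.7778 ≈ 8.72% → 8.7%.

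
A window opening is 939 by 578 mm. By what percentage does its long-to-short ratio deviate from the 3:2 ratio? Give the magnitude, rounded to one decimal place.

8.3%

Ratio = 939 / 578 ≈ 1.6246.
Ideal 3:2 = 1.5000. |1.6246 − 1.5000| / 1.5000 ≈ 8.31% → 8.3%.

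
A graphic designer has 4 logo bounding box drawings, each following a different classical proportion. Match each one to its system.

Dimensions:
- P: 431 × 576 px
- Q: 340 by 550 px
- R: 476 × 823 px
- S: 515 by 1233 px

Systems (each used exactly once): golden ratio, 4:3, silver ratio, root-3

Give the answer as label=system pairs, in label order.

P = 576/431 ≈ 1.336 → 4:3 (1.333)
Q = 550/340 ≈ 1.618 → golden ratio (1.618)
R = 823/476 ≈ 1.729 → root-3 (1.732)
S = 1233/515 ≈ 2.394 → silver ratio (2.414)

P=4:3, Q=golden ratio, R=root-3, S=silver ratio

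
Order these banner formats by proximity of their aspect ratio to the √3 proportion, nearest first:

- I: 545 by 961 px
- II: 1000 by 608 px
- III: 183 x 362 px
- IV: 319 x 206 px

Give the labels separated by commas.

Ratios: I = 961 / 545 ≈ 1.763; II = 1000 / 608 ≈ 1.645; III = 362 / 183 ≈ 1.978; IV = 319 / 206 ≈ 1.549.
|Δ from 1.732|: I 0.031; II 0.087; III 0.246; IV 0.183.

I, II, IV, III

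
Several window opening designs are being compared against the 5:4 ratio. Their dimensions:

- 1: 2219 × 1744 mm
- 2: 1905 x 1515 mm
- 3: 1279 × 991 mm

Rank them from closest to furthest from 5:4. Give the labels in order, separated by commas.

2, 1, 3

Ratios: 1 = 2219 / 1744 ≈ 1.272; 2 = 1905 / 1515 ≈ 1.257; 3 = 1279 / 991 ≈ 1.291.
|Δ from 1.250|: 1 0.022; 2 0.007; 3 0.041.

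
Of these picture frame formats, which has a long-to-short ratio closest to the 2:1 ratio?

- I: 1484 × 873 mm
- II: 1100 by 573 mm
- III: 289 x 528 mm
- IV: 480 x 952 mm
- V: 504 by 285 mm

IV

Target 2:1 ≈ 2.000.
I: 1.700 (Δ0.300)  II: 1.920 (Δ0.080)  III: 1.827 (Δ0.173)  IV: 1.983 (Δ0.017)  V: 1.768 (Δ0.232)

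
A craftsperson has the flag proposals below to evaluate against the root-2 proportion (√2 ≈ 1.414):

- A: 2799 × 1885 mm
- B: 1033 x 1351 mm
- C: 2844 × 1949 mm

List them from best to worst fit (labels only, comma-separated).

A: 2799/1885 ≈ 1.485 → |1.485 − 1.414| = 0.071
B: 1351/1033 ≈ 1.308 → |1.308 − 1.414| = 0.106
C: 2844/1949 ≈ 1.459 → |1.459 − 1.414| = 0.045

C, A, B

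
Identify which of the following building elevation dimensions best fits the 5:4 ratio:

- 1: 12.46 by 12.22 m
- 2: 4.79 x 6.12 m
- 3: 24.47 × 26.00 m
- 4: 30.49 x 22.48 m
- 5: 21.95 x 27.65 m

5

Target 5:4 ≈ 1.250.
1: 1.020 (Δ0.230)  2: 1.278 (Δ0.028)  3: 1.063 (Δ0.187)  4: 1.356 (Δ0.106)  5: 1.260 (Δ0.010)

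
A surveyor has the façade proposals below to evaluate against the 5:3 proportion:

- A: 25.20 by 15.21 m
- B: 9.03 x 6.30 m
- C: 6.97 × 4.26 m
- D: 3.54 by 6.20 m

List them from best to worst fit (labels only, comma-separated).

Ratios: A = 25.20 / 15.21 ≈ 1.657; B = 9.03 / 6.30 ≈ 1.433; C = 6.97 / 4.26 ≈ 1.636; D = 6.20 / 3.54 ≈ 1.751.
|Δ from 1.667|: A 0.010; B 0.234; C 0.031; D 0.084.

A, C, D, B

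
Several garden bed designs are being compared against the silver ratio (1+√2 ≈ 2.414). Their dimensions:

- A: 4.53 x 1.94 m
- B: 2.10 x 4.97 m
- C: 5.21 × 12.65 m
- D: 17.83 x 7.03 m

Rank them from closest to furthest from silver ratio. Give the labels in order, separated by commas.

C, B, A, D

A: 4.53/1.94 ≈ 2.335 → |2.335 − 2.414| = 0.079
B: 4.97/2.10 ≈ 2.367 → |2.367 − 2.414| = 0.047
C: 12.65/5.21 ≈ 2.428 → |2.428 − 2.414| = 0.014
D: 17.83/7.03 ≈ 2.536 → |2.536 − 2.414| = 0.122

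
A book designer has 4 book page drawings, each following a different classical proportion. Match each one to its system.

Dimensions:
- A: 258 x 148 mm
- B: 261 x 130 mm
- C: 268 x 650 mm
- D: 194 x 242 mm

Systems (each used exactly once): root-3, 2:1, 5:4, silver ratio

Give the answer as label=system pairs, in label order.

A=root-3, B=2:1, C=silver ratio, D=5:4

A = 258/148 ≈ 1.743 → root-3 (1.732)
B = 261/130 ≈ 2.008 → 2:1 (2.000)
C = 650/268 ≈ 2.425 → silver ratio (2.414)
D = 242/194 ≈ 1.247 → 5:4 (1.250)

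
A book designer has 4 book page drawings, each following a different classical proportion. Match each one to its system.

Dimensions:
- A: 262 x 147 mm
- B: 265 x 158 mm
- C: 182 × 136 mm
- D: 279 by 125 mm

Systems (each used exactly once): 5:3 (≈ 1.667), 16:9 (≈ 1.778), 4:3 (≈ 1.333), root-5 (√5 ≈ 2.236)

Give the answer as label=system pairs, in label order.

A = 262/147 ≈ 1.782 → 16:9 (1.778)
B = 265/158 ≈ 1.677 → 5:3 (1.667)
C = 182/136 ≈ 1.338 → 4:3 (1.333)
D = 279/125 ≈ 2.232 → root-5 (2.236)

A=16:9, B=5:3, C=4:3, D=root-5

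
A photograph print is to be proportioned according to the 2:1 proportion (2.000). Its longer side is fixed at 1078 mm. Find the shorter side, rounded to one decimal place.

539.0 mm

2:1 = 2.00000.
Shorter side = 1078 ÷ 2.00000 ≈ 539.000 → 539.0 mm.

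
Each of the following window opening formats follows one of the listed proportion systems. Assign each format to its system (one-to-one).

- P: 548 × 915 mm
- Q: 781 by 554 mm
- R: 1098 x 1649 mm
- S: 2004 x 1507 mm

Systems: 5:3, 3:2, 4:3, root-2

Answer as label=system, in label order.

P = 915/548 ≈ 1.670 → 5:3 (1.667)
Q = 781/554 ≈ 1.410 → root-2 (1.414)
R = 1649/1098 ≈ 1.502 → 3:2 (1.500)
S = 2004/1507 ≈ 1.330 → 4:3 (1.333)

P=5:3, Q=root-2, R=3:2, S=4:3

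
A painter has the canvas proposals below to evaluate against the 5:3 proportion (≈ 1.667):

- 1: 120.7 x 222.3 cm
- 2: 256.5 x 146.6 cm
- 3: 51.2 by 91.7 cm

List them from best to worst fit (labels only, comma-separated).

2, 3, 1

Ratios: 1 = 222.3 / 120.7 ≈ 1.842; 2 = 256.5 / 146.6 ≈ 1.750; 3 = 91.7 / 51.2 ≈ 1.791.
|Δ from 1.667|: 1 0.175; 2 0.083; 3 0.124.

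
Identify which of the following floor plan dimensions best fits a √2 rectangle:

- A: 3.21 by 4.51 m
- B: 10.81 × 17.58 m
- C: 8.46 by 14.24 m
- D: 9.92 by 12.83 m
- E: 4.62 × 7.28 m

A

Target root-2 ≈ 1.414.
A: 1.405 (Δ0.009)  B: 1.626 (Δ0.212)  C: 1.683 (Δ0.269)  D: 1.293 (Δ0.121)  E: 1.576 (Δ0.162)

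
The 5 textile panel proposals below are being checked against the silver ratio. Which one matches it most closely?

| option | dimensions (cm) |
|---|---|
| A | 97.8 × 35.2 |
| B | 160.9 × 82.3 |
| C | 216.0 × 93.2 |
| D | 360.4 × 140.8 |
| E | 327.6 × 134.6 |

Target silver ratio ≈ 2.414.
A: 2.778 (Δ0.364)  B: 1.955 (Δ0.459)  C: 2.318 (Δ0.096)  D: 2.560 (Δ0.146)  E: 2.434 (Δ0.020)

E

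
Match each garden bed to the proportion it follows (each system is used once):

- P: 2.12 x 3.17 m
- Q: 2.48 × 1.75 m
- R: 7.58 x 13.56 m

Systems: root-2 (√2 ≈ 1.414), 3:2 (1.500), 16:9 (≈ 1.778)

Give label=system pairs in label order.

P = 3.17/2.12 ≈ 1.495 → 3:2 (1.500)
Q = 2.48/1.75 ≈ 1.417 → root-2 (1.414)
R = 13.56/7.58 ≈ 1.789 → 16:9 (1.778)

P=3:2, Q=root-2, R=16:9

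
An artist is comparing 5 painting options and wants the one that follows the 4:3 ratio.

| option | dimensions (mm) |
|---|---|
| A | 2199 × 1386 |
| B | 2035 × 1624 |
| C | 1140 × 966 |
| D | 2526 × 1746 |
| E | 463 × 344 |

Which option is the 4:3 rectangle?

Target 4:3 ≈ 1.333.
A: 1.587 (Δ0.254)  B: 1.253 (Δ0.080)  C: 1.180 (Δ0.153)  D: 1.447 (Δ0.114)  E: 1.346 (Δ0.013)

E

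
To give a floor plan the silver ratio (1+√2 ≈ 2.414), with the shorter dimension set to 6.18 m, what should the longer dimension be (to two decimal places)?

silver ratio ≈ 2.41421.
Longer side = 6.18 × 2.41421 ≈ 14.9198 → 14.92 m.

14.92 m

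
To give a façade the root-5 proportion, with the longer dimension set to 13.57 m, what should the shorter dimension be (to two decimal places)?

root-5 ≈ 2.23607.
Shorter side = 13.57 ÷ 2.23607 ≈ 6.0687 → 6.07 m.

6.07 m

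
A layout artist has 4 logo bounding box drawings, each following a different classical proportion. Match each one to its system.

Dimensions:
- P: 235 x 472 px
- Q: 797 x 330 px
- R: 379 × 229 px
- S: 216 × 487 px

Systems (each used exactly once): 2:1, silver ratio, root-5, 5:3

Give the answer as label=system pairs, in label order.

P = 472/235 ≈ 2.009 → 2:1 (2.000)
Q = 797/330 ≈ 2.415 → silver ratio (2.414)
R = 379/229 ≈ 1.655 → 5:3 (1.667)
S = 487/216 ≈ 2.255 → root-5 (2.236)

P=2:1, Q=silver ratio, R=5:3, S=root-5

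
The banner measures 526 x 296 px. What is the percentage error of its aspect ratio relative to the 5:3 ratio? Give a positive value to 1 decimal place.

Ratio = 526 / 296 ≈ 1.7770.
Ideal 5:3 ≈ 1.6667. |1.7770 − 1.6667| / 1.6667 ≈ 6.62% → 6.6%.

6.6%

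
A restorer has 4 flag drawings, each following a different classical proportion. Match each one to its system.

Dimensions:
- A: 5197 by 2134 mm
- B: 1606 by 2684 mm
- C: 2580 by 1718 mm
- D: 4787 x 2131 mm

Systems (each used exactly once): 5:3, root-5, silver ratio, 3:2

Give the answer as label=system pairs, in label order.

A=silver ratio, B=5:3, C=3:2, D=root-5

Ratios: A ≈ 2.435; B ≈ 1.671; C ≈ 1.502; D ≈ 2.246.
Targets: 5:3 ≈ 1.667; root-5 ≈ 2.236; silver ratio ≈ 2.414; 3:2 ≈ 1.500.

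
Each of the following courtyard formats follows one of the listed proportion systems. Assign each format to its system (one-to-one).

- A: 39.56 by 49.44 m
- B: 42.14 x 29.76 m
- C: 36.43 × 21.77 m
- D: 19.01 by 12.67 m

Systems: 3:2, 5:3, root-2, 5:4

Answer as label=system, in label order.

A=5:4, B=root-2, C=5:3, D=3:2

A = 49.44/39.56 ≈ 1.250 → 5:4 (1.250)
B = 42.14/29.76 ≈ 1.416 → root-2 (1.414)
C = 36.43/21.77 ≈ 1.673 → 5:3 (1.667)
D = 19.01/12.67 ≈ 1.500 → 3:2 (1.500)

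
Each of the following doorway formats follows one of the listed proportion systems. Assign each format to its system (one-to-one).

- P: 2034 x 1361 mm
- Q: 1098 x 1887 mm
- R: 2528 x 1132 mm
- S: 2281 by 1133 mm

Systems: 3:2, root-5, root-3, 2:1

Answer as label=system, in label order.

P=3:2, Q=root-3, R=root-5, S=2:1

P = 2034/1361 ≈ 1.494 → 3:2 (1.500)
Q = 1887/1098 ≈ 1.719 → root-3 (1.732)
R = 2528/1132 ≈ 2.233 → root-5 (2.236)
S = 2281/1133 ≈ 2.013 → 2:1 (2.000)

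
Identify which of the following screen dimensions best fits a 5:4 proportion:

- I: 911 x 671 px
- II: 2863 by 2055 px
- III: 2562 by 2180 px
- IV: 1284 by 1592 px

Target 5:4 ≈ 1.250.
I: 1.358 (Δ0.108)  II: 1.393 (Δ0.143)  III: 1.175 (Δ0.075)  IV: 1.240 (Δ0.010)

IV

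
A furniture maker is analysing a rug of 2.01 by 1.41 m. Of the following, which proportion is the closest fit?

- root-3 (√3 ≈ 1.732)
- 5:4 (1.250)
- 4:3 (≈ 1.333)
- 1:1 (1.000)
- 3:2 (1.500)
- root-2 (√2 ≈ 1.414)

root-2

Ratio = 2.01 / 1.41 ≈ 1.426.
Distances: root-3 1.732 (Δ 0.306); 5:4 1.250 (Δ 0.176); 4:3 1.333 (Δ 0.093); 1:1 1.000 (Δ 0.426); 3:2 1.500 (Δ 0.074); root-2 1.414 (Δ 0.012).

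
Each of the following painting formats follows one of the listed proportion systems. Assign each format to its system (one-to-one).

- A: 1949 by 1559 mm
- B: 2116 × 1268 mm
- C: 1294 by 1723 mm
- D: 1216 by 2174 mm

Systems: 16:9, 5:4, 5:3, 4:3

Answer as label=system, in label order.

A = 1949/1559 ≈ 1.250 → 5:4 (1.250)
B = 2116/1268 ≈ 1.669 → 5:3 (1.667)
C = 1723/1294 ≈ 1.332 → 4:3 (1.333)
D = 2174/1216 ≈ 1.788 → 16:9 (1.778)

A=5:4, B=5:3, C=4:3, D=16:9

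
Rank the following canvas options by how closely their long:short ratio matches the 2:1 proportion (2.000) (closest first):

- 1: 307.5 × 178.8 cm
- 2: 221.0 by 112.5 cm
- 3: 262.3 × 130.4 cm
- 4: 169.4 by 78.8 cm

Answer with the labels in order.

3, 2, 4, 1

Ratios: 1 = 307.5 / 178.8 ≈ 1.720; 2 = 221.0 / 112.5 ≈ 1.964; 3 = 262.3 / 130.4 ≈ 2.012; 4 = 169.4 / 78.8 ≈ 2.150.
|Δ from 2.000|: 1 0.280; 2 0.036; 3 0.012; 4 0.150.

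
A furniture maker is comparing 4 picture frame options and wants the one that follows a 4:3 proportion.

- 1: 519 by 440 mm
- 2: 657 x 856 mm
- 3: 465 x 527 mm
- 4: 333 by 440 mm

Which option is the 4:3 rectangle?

4

Target 4:3 ≈ 1.333.
1: 1.180 (Δ0.153)  2: 1.303 (Δ0.030)  3: 1.133 (Δ0.200)  4: 1.321 (Δ0.012)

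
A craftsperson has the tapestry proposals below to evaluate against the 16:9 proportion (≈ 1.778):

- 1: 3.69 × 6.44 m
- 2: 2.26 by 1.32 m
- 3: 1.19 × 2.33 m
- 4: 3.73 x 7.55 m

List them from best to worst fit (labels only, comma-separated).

1, 2, 3, 4

1: 6.44/3.69 ≈ 1.745 → |1.745 − 1.778| = 0.033
2: 2.26/1.32 ≈ 1.712 → |1.712 − 1.778| = 0.066
3: 2.33/1.19 ≈ 1.958 → |1.958 − 1.778| = 0.180
4: 7.55/3.73 ≈ 2.024 → |2.024 − 1.778| = 0.246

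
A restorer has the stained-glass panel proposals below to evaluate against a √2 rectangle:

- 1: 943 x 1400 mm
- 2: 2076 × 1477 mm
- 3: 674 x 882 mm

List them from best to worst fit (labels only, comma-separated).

Ratios: 1 = 1400 / 943 ≈ 1.485; 2 = 2076 / 1477 ≈ 1.406; 3 = 882 / 674 ≈ 1.309.
|Δ from 1.414|: 1 0.071; 2 0.008; 3 0.105.

2, 1, 3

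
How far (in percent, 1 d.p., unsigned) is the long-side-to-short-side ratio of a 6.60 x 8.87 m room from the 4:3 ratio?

Ratio = 8.87 / 6.60 ≈ 1.3439.
Ideal 4:3 ≈ 1.3333. |1.3439 − 1.3333| / 1.3333 ≈ 0.80% → 0.8%.

0.8%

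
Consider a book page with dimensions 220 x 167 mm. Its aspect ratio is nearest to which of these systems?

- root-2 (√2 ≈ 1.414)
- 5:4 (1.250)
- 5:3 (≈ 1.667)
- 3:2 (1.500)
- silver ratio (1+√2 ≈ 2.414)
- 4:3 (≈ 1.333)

Ratio = 220 / 167 ≈ 1.317.
Distances: root-2 1.414 (Δ 0.097); 5:4 1.250 (Δ 0.067); 5:3 1.667 (Δ 0.350); 3:2 1.500 (Δ 0.183); silver ratio 2.414 (Δ 1.097); 4:3 1.333 (Δ 0.016).

4:3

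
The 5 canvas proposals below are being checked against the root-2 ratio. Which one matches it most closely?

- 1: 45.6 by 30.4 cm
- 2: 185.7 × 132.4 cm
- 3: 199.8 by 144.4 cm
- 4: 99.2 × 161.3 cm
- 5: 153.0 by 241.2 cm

Ratios (long/short): 1 ≈ 1.500; 2 ≈ 1.403; 3 ≈ 1.384; 4 ≈ 1.626; 5 ≈ 1.576.
root-2 ≈ 1.414; option 2 is nearest (Δ 0.011).

2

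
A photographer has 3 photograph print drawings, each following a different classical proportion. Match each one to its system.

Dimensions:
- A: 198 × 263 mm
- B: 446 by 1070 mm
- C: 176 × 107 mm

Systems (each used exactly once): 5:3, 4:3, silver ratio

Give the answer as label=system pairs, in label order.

Ratios: A ≈ 1.328; B ≈ 2.399; C ≈ 1.645.
Targets: 5:3 ≈ 1.667; 4:3 ≈ 1.333; silver ratio ≈ 2.414.

A=4:3, B=silver ratio, C=5:3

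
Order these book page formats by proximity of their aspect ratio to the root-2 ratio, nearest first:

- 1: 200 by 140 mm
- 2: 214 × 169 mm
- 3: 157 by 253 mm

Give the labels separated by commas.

Ratios: 1 = 200 / 140 ≈ 1.429; 2 = 214 / 169 ≈ 1.266; 3 = 253 / 157 ≈ 1.611.
|Δ from 1.414|: 1 0.015; 2 0.148; 3 0.197.

1, 2, 3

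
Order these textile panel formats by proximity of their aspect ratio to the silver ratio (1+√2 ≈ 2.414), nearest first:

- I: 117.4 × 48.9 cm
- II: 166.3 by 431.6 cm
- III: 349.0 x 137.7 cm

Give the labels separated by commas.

Ratios: I = 117.4 / 48.9 ≈ 2.401; II = 431.6 / 166.3 ≈ 2.595; III = 349.0 / 137.7 ≈ 2.534.
|Δ from 2.414|: I 0.013; II 0.181; III 0.120.

I, III, II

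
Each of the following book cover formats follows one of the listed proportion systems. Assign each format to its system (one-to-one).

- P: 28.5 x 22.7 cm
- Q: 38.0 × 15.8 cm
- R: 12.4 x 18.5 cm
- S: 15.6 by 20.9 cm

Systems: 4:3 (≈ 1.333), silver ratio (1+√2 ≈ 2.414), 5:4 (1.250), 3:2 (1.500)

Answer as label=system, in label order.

P=5:4, Q=silver ratio, R=3:2, S=4:3

P = 28.5/22.7 ≈ 1.256 → 5:4 (1.250)
Q = 38.0/15.8 ≈ 2.405 → silver ratio (2.414)
R = 18.5/12.4 ≈ 1.492 → 3:2 (1.500)
S = 20.9/15.6 ≈ 1.340 → 4:3 (1.333)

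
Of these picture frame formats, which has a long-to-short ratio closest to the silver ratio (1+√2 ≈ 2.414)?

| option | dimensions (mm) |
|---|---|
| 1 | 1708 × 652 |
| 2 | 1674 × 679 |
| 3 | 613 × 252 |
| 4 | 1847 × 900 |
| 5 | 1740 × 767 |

Ratios (long/short): 1 ≈ 2.620; 2 ≈ 2.465; 3 ≈ 2.433; 4 ≈ 2.052; 5 ≈ 2.269.
silver ratio ≈ 2.414; option 3 is nearest (Δ 0.019).

3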